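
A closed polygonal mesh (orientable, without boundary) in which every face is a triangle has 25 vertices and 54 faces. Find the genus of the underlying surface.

2

Every face is a triangle, so 2E = 3·54 = 162, giving E = 81.
χ = V − E + F = 25 − 81 + 54 = -2.
For a closed orientable surface χ = 2 − 2g, so g = (2 − (-2))/2 = 2.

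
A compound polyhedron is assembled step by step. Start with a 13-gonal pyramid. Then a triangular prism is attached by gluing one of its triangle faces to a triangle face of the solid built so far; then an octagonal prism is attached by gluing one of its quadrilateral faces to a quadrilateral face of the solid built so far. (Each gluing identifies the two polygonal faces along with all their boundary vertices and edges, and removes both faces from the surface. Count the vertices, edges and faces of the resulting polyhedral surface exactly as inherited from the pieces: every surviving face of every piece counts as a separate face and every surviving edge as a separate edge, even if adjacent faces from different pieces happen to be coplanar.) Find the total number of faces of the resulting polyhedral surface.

A 13-gonal pyramid: V=14, E=26, F=14.
Attach a triangular prism (V=6, E=9, F=5) along a 3-gon: merge 3 vertices and 3 edges, delete both glued faces → V=17, E=32, F=17.
Attach an octagonal prism (V=16, E=24, F=10) along a 4-gon: merge 4 vertices and 4 edges, delete both glued faces → V=29, E=52, F=25.
Check: V − E + F = 29 − 52 + 25 = 2.

25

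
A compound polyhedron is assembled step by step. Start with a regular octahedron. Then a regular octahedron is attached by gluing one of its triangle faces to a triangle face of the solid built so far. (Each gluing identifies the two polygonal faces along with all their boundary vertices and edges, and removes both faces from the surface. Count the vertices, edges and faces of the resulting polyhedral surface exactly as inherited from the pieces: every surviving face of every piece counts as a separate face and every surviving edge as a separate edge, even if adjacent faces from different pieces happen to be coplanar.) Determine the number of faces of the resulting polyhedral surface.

A regular octahedron: V=6, E=12, F=8.
Attach a regular octahedron (V=6, E=12, F=8) along a 3-gon: merge 3 vertices and 3 edges, delete both glued faces → V=9, E=21, F=14.
Check: V − E + F = 9 − 21 + 14 = 2.

14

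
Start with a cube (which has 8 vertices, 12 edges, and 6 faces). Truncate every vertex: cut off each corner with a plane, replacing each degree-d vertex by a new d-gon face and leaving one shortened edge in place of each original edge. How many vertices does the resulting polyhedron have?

24

Truncation replaces each original edge-end by a new vertex, so V′ = 2E = 24.
Each original edge survives, and each old vertex of degree d contributes d new edges; summing degrees gives Σd = 2E, so E′ = E + 2E = 3E = 36.
Each original face survives and each original vertex becomes one new face: F′ = F + V = 14.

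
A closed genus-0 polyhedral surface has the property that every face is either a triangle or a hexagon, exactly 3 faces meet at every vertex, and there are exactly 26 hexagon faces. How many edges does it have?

Let x be the number of triangles; then F = 26 + x.
Edge–face incidences: 2E = 6·26 + 3·x = 156 + 3x.
Every vertex has degree 3, so 3V = 2E.
Euler: V − E + F = 2 ⇒ (2E)/3 − E + (26 + x) = 2.
Multiply by 6: 2·(2E) − 3·(2E) + 6·(26 + x) = 12, i.e. 156 + 6x − (156 + 3x) = 12.
Collecting terms: 3x = 12, so x = 4.
Then 2E = 156 + 3·4 = 168, so E = 84, V = 2E/3 = 56, F = 26 + 4 = 30.

84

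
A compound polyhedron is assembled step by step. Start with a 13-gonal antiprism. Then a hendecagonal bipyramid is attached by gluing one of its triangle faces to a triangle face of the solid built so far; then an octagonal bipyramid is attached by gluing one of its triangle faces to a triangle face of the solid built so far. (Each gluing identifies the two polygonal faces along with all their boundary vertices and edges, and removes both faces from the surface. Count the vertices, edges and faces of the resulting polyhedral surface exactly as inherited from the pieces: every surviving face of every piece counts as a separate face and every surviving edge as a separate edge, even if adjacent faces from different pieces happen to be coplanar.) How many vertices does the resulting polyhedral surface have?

43

A 13-gonal antiprism: V=26, E=52, F=28.
Attach a hendecagonal bipyramid (V=13, E=33, F=22) along a 3-gon: merge 3 vertices and 3 edges, delete both glued faces → V=36, E=82, F=48.
Attach an octagonal bipyramid (V=10, E=24, F=16) along a 3-gon: merge 3 vertices and 3 edges, delete both glued faces → V=43, E=103, F=62.
Check: V − E + F = 43 − 103 + 62 = 2.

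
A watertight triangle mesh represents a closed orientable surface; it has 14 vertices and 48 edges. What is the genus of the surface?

Every face is a triangle and each edge borders two faces, so 3F = 2·48, giving F = 32.
χ = V − E + F = 14 − 48 + 32 = -2.
For a closed orientable surface χ = 2 − 2g, so g = (2 − (-2))/2 = 2.

2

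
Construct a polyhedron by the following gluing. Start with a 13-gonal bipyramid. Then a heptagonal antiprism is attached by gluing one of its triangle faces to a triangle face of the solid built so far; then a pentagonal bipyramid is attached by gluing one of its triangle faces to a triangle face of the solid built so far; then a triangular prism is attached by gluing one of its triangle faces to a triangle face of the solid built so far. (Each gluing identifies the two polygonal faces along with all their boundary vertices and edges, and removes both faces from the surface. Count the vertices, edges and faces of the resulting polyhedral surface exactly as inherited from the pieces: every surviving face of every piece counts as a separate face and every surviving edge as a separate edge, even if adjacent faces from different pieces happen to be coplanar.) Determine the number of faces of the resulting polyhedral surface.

51

A 13-gonal bipyramid: V=15, E=39, F=26.
Attach a heptagonal antiprism (V=14, E=28, F=16) along a 3-gon: merge 3 vertices and 3 edges, delete both glued faces → V=26, E=64, F=40.
Attach a pentagonal bipyramid (V=7, E=15, F=10) along a 3-gon: merge 3 vertices and 3 edges, delete both glued faces → V=30, E=76, F=48.
Attach a triangular prism (V=6, E=9, F=5) along a 3-gon: merge 3 vertices and 3 edges, delete both glued faces → V=33, E=82, F=51.
Check: V − E + F = 33 − 82 + 51 = 2.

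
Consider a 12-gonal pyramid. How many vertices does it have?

13

A pyramid on an n-gon base has one n-gon and n triangles: V = 12 + 1 = 13, E = 2·12 = 24, F = 12 + 1 = 13.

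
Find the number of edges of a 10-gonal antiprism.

An antiprism on an n-gon has two n-gon caps and 2n triangles: V = 2·10 = 20, E = 4·10 = 40, F = 2·10 + 2 = 22.

40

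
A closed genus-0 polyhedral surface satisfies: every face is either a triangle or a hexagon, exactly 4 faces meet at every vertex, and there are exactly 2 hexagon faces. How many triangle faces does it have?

12

Let x be the number of triangles; then F = 2 + x.
Edge–face incidences: 2E = 6·2 + 3·x = 12 + 3x.
Every vertex has degree 4, so 4V = 2E.
Euler: V − E + F = 2 ⇒ (2E)/4 − E + (2 + x) = 2.
Multiply by 8: 2·(2E) − 4·(2E) + 8·(2 + x) = 16, i.e. 16 + 8x − 2·(12 + 3x) = 16.
Collecting terms: 2x − 8 = 16, so 2x = 24, so x = 12.
Then 2E = 12 + 3·12 = 48, so E = 24, V = 2E/4 = 12, F = 2 + 12 = 14.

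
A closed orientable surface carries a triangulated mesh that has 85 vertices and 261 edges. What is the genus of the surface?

2

Every face is a triangle and each edge borders two faces, so 3F = 2·261, giving F = 174.
χ = V − E + F = 85 − 261 + 174 = -2.
For a closed orientable surface χ = 2 − 2g, so g = (2 − (-2))/2 = 2.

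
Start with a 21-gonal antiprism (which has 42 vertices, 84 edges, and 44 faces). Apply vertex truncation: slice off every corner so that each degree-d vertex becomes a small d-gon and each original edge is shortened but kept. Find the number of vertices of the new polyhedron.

Truncation replaces each original edge-end by a new vertex, so V′ = 2E = 168.
Each original edge survives, and each old vertex of degree d contributes d new edges; summing degrees gives Σd = 2E, so E′ = E + 2E = 3E = 252.
Each original face survives and each original vertex becomes one new face: F′ = F + V = 86.

168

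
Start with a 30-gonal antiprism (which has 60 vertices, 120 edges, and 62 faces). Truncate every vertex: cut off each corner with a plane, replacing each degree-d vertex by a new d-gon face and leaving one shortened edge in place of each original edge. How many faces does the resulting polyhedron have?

122

Truncation replaces each original edge-end by a new vertex, so V′ = 2E = 240.
Each original edge survives, and each old vertex of degree d contributes d new edges; summing degrees gives Σd = 2E, so E′ = E + 2E = 3E = 360.
Each original face survives and each original vertex becomes one new face: F′ = F + V = 122.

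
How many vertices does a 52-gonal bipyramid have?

54

A bipyramid over an n-gon has 2n triangular faces and n + 2 vertices: V = 52 + 2 = 54, E = 3·52 = 156, F = 2·52 = 104.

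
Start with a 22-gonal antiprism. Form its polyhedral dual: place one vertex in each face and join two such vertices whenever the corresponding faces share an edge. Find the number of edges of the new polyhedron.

88

The base solid has V = 44, E = 88, F = 46.
The dual swaps V and F and preserves E: V′ = F = 46, E′ = E = 88, F′ = V = 44.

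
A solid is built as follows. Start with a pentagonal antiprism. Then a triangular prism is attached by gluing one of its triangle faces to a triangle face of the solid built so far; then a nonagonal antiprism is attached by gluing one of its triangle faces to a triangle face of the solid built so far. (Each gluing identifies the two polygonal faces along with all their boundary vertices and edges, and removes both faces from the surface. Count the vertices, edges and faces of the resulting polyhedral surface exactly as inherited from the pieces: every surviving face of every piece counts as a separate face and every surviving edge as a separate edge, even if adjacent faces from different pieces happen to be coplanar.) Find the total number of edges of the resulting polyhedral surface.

A pentagonal antiprism: V=10, E=20, F=12.
Attach a triangular prism (V=6, E=9, F=5) along a 3-gon: merge 3 vertices and 3 edges, delete both glued faces → V=13, E=26, F=15.
Attach a nonagonal antiprism (V=18, E=36, F=20) along a 3-gon: merge 3 vertices and 3 edges, delete both glued faces → V=28, E=59, F=33.
Check: V − E + F = 28 − 59 + 33 = 2.

59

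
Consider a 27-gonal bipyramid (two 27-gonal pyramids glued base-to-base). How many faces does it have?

A bipyramid over an n-gon has 2n triangular faces and n + 2 vertices: V = 27 + 2 = 29, E = 3·27 = 81, F = 2·27 = 54.

54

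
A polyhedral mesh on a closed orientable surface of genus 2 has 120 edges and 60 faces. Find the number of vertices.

58

For a closed orientable surface of genus 2, χ = 2 − 2·2 = -2.
V = -2 + E − F = -2 + 120 − 60 = 58.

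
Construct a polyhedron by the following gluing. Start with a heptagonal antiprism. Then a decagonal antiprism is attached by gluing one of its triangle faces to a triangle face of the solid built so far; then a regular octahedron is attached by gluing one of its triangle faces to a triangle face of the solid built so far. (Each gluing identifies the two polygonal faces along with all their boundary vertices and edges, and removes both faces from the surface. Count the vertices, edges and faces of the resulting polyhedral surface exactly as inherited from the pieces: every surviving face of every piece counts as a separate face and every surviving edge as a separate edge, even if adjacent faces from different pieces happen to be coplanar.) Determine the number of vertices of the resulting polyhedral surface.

34

A heptagonal antiprism: V=14, E=28, F=16.
Attach a decagonal antiprism (V=20, E=40, F=22) along a 3-gon: merge 3 vertices and 3 edges, delete both glued faces → V=31, E=65, F=36.
Attach a regular octahedron (V=6, E=12, F=8) along a 3-gon: merge 3 vertices and 3 edges, delete both glued faces → V=34, E=74, F=42.
Check: V − E + F = 34 − 74 + 42 = 2.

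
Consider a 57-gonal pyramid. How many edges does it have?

A pyramid on an n-gon base has one n-gon and n triangles: V = 57 + 1 = 58, E = 2·57 = 114, F = 57 + 1 = 58.
Check: V − E + F = 58 − 114 + 58 = 2.

114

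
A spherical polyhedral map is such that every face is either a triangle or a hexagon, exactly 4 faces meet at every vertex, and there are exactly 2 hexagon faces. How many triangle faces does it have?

12

Let x be the number of triangles; then F = 2 + x.
Edge–face incidences: 2E = 6·2 + 3·x = 12 + 3x.
Every vertex has degree 4, so 4V = 2E.
Euler: V − E + F = 2 ⇒ (2E)/4 − E + (2 + x) = 2.
Multiply by 8: 2·(2E) − 4·(2E) + 8·(2 + x) = 16, i.e. 16 + 8x − 2·(12 + 3x) = 16.
Collecting terms: 2x − 8 = 16, so 2x = 24, so x = 12.
Then 2E = 12 + 3·12 = 48, so E = 24, V = 2E/4 = 12, F = 2 + 12 = 14.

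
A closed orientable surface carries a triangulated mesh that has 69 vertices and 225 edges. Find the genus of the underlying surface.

Every face is a triangle and each edge borders two faces, so 3F = 2·225, giving F = 150.
χ = V − E + F = 69 − 225 + 150 = -6.
For a closed orientable surface χ = 2 − 2g, so g = (2 − (-6))/2 = 4.

4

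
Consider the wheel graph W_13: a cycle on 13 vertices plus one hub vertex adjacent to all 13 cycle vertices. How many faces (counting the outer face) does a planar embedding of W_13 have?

W_13 has V = 13 + 1 = 14 vertices and E = 2·13 = 26 edges.
By Euler's formula F = 2 − V + E = 2 − 14 + 26 = 14.

14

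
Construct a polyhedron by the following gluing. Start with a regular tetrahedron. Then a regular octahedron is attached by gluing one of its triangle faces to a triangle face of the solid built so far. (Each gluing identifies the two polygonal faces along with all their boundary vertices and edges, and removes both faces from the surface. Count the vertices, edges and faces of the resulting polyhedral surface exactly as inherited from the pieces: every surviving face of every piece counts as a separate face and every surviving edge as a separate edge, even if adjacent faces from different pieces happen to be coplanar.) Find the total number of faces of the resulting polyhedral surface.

A regular tetrahedron: V=4, E=6, F=4.
Attach a regular octahedron (V=6, E=12, F=8) along a 3-gon: merge 3 vertices and 3 edges, delete both glued faces → V=7, E=15, F=10.
Check: V − E + F = 7 − 15 + 10 = 2.

10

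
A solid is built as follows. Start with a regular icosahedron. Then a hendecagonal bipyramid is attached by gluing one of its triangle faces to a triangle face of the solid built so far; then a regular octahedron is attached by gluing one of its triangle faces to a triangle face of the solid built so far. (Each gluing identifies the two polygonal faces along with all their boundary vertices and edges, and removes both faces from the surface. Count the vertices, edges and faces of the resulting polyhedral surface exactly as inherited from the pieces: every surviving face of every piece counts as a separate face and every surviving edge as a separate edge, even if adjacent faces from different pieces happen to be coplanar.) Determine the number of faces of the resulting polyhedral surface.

46

A regular icosahedron: V=12, E=30, F=20.
Attach a hendecagonal bipyramid (V=13, E=33, F=22) along a 3-gon: merge 3 vertices and 3 edges, delete both glued faces → V=22, E=60, F=40.
Attach a regular octahedron (V=6, E=12, F=8) along a 3-gon: merge 3 vertices and 3 edges, delete both glued faces → V=25, E=69, F=46.
Check: V − E + F = 25 − 69 + 46 = 2.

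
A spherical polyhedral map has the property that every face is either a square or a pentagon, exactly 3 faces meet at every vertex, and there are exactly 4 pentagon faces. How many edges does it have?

18

Let x be the number of squares; then F = 4 + x.
Edge–face incidences: 2E = 5·4 + 4·x = 20 + 4x.
Every vertex has degree 3, so 3V = 2E.
Euler: V − E + F = 2 ⇒ (2E)/3 − E + (4 + x) = 2.
Multiply by 6: 2·(2E) − 3·(2E) + 6·(4 + x) = 12, i.e. 24 + 6x − (20 + 4x) = 12.
Collecting terms: 2x + 4 = 12, so 2x = 8, so x = 4.
Then 2E = 20 + 4·4 = 36, so E = 18, V = 2E/3 = 12, F = 4 + 4 = 8.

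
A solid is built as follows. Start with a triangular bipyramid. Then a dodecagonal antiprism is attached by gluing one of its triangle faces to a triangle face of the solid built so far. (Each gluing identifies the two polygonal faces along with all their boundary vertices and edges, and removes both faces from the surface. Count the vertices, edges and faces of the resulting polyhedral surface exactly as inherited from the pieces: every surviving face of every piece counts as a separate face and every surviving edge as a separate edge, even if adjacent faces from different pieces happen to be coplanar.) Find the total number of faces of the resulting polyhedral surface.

A triangular bipyramid: V=5, E=9, F=6.
Attach a dodecagonal antiprism (V=24, E=48, F=26) along a 3-gon: merge 3 vertices and 3 edges, delete both glued faces → V=26, E=54, F=30.
Check: V − E + F = 26 − 54 + 30 = 2.

30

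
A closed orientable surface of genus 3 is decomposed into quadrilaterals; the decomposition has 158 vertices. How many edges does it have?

χ = 2 − 2·3 = -4, and every face is a square so 4F = 2E.
V − E + F = -4 with E = 4F/2 gives 158 − (4/2 − 1)·F = -4, so F = 162 and E = 324.

324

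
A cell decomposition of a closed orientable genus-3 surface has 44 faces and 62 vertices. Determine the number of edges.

110

For a closed orientable surface of genus 3, χ = 2 − 2·3 = -4.
E = V + F − (-4) = 62 + 44 − (-4) = 110.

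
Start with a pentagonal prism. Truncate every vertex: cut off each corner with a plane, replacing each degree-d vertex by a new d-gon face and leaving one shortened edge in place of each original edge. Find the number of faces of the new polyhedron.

17

The base solid has V = 10, E = 15, F = 7.
Truncation replaces each original edge-end by a new vertex, so V′ = 2E = 30.
Each original edge survives, and each old vertex of degree d contributes d new edges; summing degrees gives Σd = 2E, so E′ = E + 2E = 3E = 45.
Each original face survives and each original vertex becomes one new face: F′ = F + V = 17.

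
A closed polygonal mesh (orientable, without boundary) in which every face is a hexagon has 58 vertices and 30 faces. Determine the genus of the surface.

2

Every face is a hexagon, so 2E = 6·30 = 180, giving E = 90.
χ = V − E + F = 58 − 90 + 30 = -2.
For a closed orientable surface χ = 2 − 2g, so g = (2 − (-2))/2 = 2.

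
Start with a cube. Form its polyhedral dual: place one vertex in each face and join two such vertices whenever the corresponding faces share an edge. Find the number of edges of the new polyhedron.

12

The base solid has V = 8, E = 12, F = 6.
The dual swaps V and F and preserves E: V′ = F = 6, E′ = E = 12, F′ = V = 8.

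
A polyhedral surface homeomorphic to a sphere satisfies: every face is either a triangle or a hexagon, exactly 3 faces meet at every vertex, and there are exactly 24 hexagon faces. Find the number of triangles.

Let x be the number of triangles; then F = 24 + x.
Edge–face incidences: 2E = 6·24 + 3·x = 144 + 3x.
Every vertex has degree 3, so 3V = 2E.
Euler: V − E + F = 2 ⇒ (2E)/3 − E + (24 + x) = 2.
Multiply by 6: 2·(2E) − 3·(2E) + 6·(24 + x) = 12, i.e. 144 + 6x − (144 + 3x) = 12.
Collecting terms: 3x = 12, so x = 4.
Then 2E = 144 + 3·4 = 156, so E = 78, V = 2E/3 = 52, F = 24 + 4 = 28.

4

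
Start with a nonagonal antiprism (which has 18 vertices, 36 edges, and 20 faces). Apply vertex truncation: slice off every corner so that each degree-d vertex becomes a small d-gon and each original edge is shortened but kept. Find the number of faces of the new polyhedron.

38

Truncation replaces each original edge-end by a new vertex, so V′ = 2E = 72.
Each original edge survives, and each old vertex of degree d contributes d new edges; summing degrees gives Σd = 2E, so E′ = E + 2E = 3E = 108.
Each original face survives and each original vertex becomes one new face: F′ = F + V = 38.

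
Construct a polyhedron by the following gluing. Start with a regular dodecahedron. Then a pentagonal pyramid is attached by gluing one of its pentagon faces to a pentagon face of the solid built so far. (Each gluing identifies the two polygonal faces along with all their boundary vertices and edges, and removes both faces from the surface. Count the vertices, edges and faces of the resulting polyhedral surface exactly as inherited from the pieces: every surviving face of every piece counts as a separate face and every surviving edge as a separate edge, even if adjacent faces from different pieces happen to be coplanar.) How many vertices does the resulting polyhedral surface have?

21

A regular dodecahedron: V=20, E=30, F=12.
Attach a pentagonal pyramid (V=6, E=10, F=6) along a 5-gon: merge 5 vertices and 5 edges, delete both glued faces → V=21, E=35, F=16.
Check: V − E + F = 21 − 35 + 16 = 2.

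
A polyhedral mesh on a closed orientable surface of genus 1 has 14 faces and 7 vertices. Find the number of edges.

For a closed orientable surface of genus 1, χ = 2 − 2·1 = 0.
E = V + F − (0) = 7 + 14 − (0) = 21.

21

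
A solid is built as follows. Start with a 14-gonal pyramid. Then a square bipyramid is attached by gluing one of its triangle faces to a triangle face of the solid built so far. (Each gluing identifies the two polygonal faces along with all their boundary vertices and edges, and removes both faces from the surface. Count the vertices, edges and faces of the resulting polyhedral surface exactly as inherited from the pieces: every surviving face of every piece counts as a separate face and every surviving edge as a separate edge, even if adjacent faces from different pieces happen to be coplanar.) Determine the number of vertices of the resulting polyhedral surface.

18

A 14-gonal pyramid: V=15, E=28, F=15.
Attach a square bipyramid (V=6, E=12, F=8) along a 3-gon: merge 3 vertices and 3 edges, delete both glued faces → V=18, E=37, F=21.
Check: V − E + F = 18 − 37 + 21 = 2.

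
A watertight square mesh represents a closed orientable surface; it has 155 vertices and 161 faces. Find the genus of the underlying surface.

Every face is a square, so 2E = 4·161 = 644, giving E = 322.
χ = V − E + F = 155 − 322 + 161 = -6.
For a closed orientable surface χ = 2 − 2g, so g = (2 − (-6))/2 = 4.

4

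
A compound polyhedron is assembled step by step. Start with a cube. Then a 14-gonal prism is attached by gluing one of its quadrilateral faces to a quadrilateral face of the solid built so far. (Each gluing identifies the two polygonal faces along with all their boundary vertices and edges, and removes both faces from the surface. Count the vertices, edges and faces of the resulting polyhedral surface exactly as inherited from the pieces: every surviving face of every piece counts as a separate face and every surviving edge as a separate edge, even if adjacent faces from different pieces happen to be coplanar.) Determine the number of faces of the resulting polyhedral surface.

A cube: V=8, E=12, F=6.
Attach a 14-gonal prism (V=28, E=42, F=16) along a 4-gon: merge 4 vertices and 4 edges, delete both glued faces → V=32, E=50, F=20.
Check: V − E + F = 32 − 50 + 20 = 2.

20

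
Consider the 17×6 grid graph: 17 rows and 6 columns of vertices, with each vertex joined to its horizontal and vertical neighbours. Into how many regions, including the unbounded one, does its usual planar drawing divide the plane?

81

The grid has V = 17·6 = 102 vertices and E = 17·5 + 6·16 = 181 edges.
F = 2 − V + E = 2 − 102 + 181 = 81.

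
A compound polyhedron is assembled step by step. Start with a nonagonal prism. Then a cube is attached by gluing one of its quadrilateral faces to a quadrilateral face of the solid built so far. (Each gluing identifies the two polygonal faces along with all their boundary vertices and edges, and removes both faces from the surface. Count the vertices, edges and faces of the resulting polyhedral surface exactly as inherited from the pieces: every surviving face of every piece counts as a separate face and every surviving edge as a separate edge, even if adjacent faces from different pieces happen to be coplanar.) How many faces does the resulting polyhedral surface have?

A nonagonal prism: V=18, E=27, F=11.
Attach a cube (V=8, E=12, F=6) along a 4-gon: merge 4 vertices and 4 edges, delete both glued faces → V=22, E=35, F=15.
Check: V − E + F = 22 − 35 + 15 = 2.

15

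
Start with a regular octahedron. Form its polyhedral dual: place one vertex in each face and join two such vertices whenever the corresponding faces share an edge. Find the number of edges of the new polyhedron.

The base solid has V = 6, E = 12, F = 8.
The dual swaps V and F and preserves E: V′ = F = 8, E′ = E = 12, F′ = V = 6.

12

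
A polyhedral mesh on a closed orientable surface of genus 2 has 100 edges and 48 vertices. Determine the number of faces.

50

For a closed orientable surface of genus 2, χ = 2 − 2·2 = -2.
F = -2 − V + E = -2 − 48 + 100 = 50.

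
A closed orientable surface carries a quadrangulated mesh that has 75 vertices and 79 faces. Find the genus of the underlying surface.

Every face is a square, so 2E = 4·79 = 316, giving E = 158.
χ = V − E + F = 75 − 158 + 79 = -4.
For a closed orientable surface χ = 2 − 2g, so g = (2 − (-4))/2 = 3.

3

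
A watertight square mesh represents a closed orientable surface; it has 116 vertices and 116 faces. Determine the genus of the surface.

1

Every face is a square, so 2E = 4·116 = 464, giving E = 232.
χ = V − E + F = 116 − 232 + 116 = 0.
For a closed orientable surface χ = 2 − 2g, so g = (2 − (0))/2 = 1.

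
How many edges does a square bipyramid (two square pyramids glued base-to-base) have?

A bipyramid over an n-gon has 2n triangular faces and n + 2 vertices: V = 4 + 2 = 6, E = 3·4 = 12, F = 2·4 = 8.

12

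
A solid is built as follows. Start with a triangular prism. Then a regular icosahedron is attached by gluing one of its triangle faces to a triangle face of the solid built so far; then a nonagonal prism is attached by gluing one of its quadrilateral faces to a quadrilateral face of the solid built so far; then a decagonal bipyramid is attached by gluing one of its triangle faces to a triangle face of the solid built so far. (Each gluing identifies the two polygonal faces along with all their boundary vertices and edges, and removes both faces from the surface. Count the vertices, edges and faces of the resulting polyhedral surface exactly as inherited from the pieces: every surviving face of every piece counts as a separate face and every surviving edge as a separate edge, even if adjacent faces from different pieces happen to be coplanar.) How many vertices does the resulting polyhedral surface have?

A triangular prism: V=6, E=9, F=5.
Attach a regular icosahedron (V=12, E=30, F=20) along a 3-gon: merge 3 vertices and 3 edges, delete both glued faces → V=15, E=36, F=23.
Attach a nonagonal prism (V=18, E=27, F=11) along a 4-gon: merge 4 vertices and 4 edges, delete both glued faces → V=29, E=59, F=32.
Attach a decagonal bipyramid (V=12, E=30, F=20) along a 3-gon: merge 3 vertices and 3 edges, delete both glued faces → V=38, E=86, F=50.
Check: V − E + F = 38 − 86 + 50 = 2.

38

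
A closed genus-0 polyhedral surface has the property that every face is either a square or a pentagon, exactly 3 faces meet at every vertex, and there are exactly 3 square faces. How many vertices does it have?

14

Let x be the number of pentagons; then F = 3 + x.
Edge–face incidences: 2E = 4·3 + 5·x = 12 + 5x.
Every vertex has degree 3, so 3V = 2E.
Euler: V − E + F = 2 ⇒ (2E)/3 − E + (3 + x) = 2.
Multiply by 6: 2·(2E) − 3·(2E) + 6·(3 + x) = 12, i.e. 18 + 6x − (12 + 5x) = 12.
Collecting terms: x + 6 = 12, so x = 6.
Then 2E = 12 + 5·6 = 42, so E = 21, V = 2E/3 = 14, F = 3 + 6 = 9.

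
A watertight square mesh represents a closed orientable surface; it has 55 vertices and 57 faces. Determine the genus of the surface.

Every face is a square, so 2E = 4·57 = 228, giving E = 114.
χ = V − E + F = 55 − 114 + 57 = -2.
For a closed orientable surface χ = 2 − 2g, so g = (2 − (-2))/2 = 2.

2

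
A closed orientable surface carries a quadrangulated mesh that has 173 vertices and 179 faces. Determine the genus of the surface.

4

Every face is a square, so 2E = 4·179 = 716, giving E = 358.
χ = V − E + F = 173 − 358 + 179 = -6.
For a closed orientable surface χ = 2 − 2g, so g = (2 − (-6))/2 = 4.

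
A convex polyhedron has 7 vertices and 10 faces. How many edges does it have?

15

Here V − E + F = 2.
E = V + F − (2) = 7 + 10 − (2) = 15.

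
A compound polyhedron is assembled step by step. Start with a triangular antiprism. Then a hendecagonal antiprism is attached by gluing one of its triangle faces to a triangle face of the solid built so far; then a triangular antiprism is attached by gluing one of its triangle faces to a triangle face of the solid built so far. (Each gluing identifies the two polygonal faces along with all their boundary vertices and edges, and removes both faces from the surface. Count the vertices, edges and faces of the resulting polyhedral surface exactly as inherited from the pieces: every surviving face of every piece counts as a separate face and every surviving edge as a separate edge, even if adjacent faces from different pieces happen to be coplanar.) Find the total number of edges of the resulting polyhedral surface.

A triangular antiprism: V=6, E=12, F=8.
Attach a hendecagonal antiprism (V=22, E=44, F=24) along a 3-gon: merge 3 vertices and 3 edges, delete both glued faces → V=25, E=53, F=30.
Attach a triangular antiprism (V=6, E=12, F=8) along a 3-gon: merge 3 vertices and 3 edges, delete both glued faces → V=28, E=62, F=36.
Check: V − E + F = 28 − 62 + 36 = 2.

62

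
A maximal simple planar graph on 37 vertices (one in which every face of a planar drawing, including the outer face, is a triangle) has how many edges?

105

In a plane triangulation 3F = 2E and V − E + F = 2, so E = 3V − 6 = 3·37 − 6 = 105.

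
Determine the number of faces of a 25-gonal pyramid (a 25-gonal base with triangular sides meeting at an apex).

26

A pyramid on an n-gon base has one n-gon and n triangles: V = 25 + 1 = 26, E = 2·25 = 50, F = 25 + 1 = 26.
Check: V − E + F = 26 − 50 + 26 = 2.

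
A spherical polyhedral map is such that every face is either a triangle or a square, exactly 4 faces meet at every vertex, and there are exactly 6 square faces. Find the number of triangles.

Let x be the number of triangles; then F = 6 + x.
Edge–face incidences: 2E = 4·6 + 3·x = 24 + 3x.
Every vertex has degree 4, so 4V = 2E.
Euler: V − E + F = 2 ⇒ (2E)/4 − E + (6 + x) = 2.
Multiply by 8: 2·(2E) − 4·(2E) + 8·(6 + x) = 16, i.e. 48 + 8x − 2·(24 + 3x) = 16.
Collecting terms: 2x = 16, so x = 8.
Then 2E = 24 + 3·8 = 48, so E = 24, V = 2E/4 = 12, F = 6 + 8 = 14.

8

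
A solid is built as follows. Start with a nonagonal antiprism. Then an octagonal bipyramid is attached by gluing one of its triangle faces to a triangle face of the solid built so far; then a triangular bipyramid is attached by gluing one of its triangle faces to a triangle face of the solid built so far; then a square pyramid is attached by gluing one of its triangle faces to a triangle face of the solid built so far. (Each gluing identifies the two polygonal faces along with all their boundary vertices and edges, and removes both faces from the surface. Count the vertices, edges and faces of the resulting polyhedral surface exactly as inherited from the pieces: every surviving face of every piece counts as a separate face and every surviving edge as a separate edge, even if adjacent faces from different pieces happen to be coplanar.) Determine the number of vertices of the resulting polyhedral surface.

29

A nonagonal antiprism: V=18, E=36, F=20.
Attach an octagonal bipyramid (V=10, E=24, F=16) along a 3-gon: merge 3 vertices and 3 edges, delete both glued faces → V=25, E=57, F=34.
Attach a triangular bipyramid (V=5, E=9, F=6) along a 3-gon: merge 3 vertices and 3 edges, delete both glued faces → V=27, E=63, F=38.
Attach a square pyramid (V=5, E=8, F=5) along a 3-gon: merge 3 vertices and 3 edges, delete both glued faces → V=29, E=68, F=41.
Check: V − E + F = 29 − 68 + 41 = 2.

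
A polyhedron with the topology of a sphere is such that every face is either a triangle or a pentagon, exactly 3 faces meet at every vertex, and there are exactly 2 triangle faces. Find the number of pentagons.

Let x be the number of pentagons; then F = 2 + x.
Edge–face incidences: 2E = 3·2 + 5·x = 6 + 5x.
Every vertex has degree 3, so 3V = 2E.
Euler: V − E + F = 2 ⇒ (2E)/3 − E + (2 + x) = 2.
Multiply by 6: 2·(2E) − 3·(2E) + 6·(2 + x) = 12, i.e. 12 + 6x − (6 + 5x) = 12.
Collecting terms: x + 6 = 12, so x = 6.
Then 2E = 6 + 5·6 = 36, so E = 18, V = 2E/3 = 12, F = 2 + 6 = 8.

6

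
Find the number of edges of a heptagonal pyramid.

14

A pyramid on an n-gon base has one n-gon and n triangles: V = 7 + 1 = 8, E = 2·7 = 14, F = 7 + 1 = 8.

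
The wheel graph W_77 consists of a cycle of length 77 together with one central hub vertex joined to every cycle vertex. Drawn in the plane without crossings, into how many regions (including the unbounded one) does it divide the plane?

78

W_77 has V = 77 + 1 = 78 vertices and E = 2·77 = 154 edges.
By Euler's formula F = 2 − V + E = 2 − 78 + 154 = 78.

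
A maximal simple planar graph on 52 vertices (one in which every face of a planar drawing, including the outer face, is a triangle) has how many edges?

150

In a plane triangulation 3F = 2E and V − E + F = 2, so E = 3V − 6 = 3·52 − 6 = 150.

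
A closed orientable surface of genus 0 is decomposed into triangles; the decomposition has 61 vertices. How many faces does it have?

118

χ = 2 − 2·0 = 2, and every face is a triangle so 3F = 2E.
V − E + F = 2 with E = 3F/2 gives 61 − (3/2 − 1)·F = 2, so F = 118 and E = 177.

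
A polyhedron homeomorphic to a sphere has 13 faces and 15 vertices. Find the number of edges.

26

Here V − E + F = 2.
E = V + F − (2) = 15 + 13 − (2) = 26.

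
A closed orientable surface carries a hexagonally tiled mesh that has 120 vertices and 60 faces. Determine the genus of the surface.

Every face is a hexagon, so 2E = 6·60 = 360, giving E = 180.
χ = V − E + F = 120 − 180 + 60 = 0.
For a closed orientable surface χ = 2 − 2g, so g = (2 − (0))/2 = 1.

1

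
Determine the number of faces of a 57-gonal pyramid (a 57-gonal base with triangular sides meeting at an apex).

58

A pyramid on an n-gon base has one n-gon and n triangles: V = 57 + 1 = 58, E = 2·57 = 114, F = 57 + 1 = 58.
Check: V − E + F = 58 − 114 + 58 = 2.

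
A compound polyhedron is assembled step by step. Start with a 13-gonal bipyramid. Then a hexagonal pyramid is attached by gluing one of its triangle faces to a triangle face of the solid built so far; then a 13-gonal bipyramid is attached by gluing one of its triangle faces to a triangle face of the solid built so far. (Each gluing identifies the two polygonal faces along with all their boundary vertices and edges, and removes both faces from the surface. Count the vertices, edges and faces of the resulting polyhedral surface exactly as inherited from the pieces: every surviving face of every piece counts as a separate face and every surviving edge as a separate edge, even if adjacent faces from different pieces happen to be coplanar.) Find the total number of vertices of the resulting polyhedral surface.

31

A 13-gonal bipyramid: V=15, E=39, F=26.
Attach a hexagonal pyramid (V=7, E=12, F=7) along a 3-gon: merge 3 vertices and 3 edges, delete both glued faces → V=19, E=48, F=31.
Attach a 13-gonal bipyramid (V=15, E=39, F=26) along a 3-gon: merge 3 vertices and 3 edges, delete both glued faces → V=31, E=84, F=55.
Check: V − E + F = 31 − 84 + 55 = 2.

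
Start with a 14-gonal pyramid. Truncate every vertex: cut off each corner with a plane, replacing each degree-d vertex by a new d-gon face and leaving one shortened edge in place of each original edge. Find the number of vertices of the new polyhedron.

56

The base solid has V = 15, E = 28, F = 15.
Truncation replaces each original edge-end by a new vertex, so V′ = 2E = 56.
Each original edge survives, and each old vertex of degree d contributes d new edges; summing degrees gives Σd = 2E, so E′ = E + 2E = 3E = 84.
Each original face survives and each original vertex becomes one new face: F′ = F + V = 30.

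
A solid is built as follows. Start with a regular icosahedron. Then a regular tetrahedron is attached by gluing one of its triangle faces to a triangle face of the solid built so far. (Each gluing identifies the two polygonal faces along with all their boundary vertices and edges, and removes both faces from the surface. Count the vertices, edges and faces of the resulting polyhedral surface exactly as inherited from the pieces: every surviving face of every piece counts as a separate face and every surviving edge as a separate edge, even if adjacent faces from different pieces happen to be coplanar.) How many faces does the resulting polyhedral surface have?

22

A regular icosahedron: V=12, E=30, F=20.
Attach a regular tetrahedron (V=4, E=6, F=4) along a 3-gon: merge 3 vertices and 3 edges, delete both glued faces → V=13, E=33, F=22.
Check: V − E + F = 13 − 33 + 22 = 2.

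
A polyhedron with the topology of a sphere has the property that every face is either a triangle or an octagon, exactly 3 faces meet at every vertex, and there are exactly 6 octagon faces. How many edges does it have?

36

Let x be the number of triangles; then F = 6 + x.
Edge–face incidences: 2E = 8·6 + 3·x = 48 + 3x.
Every vertex has degree 3, so 3V = 2E.
Euler: V − E + F = 2 ⇒ (2E)/3 − E + (6 + x) = 2.
Multiply by 6: 2·(2E) − 3·(2E) + 6·(6 + x) = 12, i.e. 36 + 6x − (48 + 3x) = 12.
Collecting terms: 3x − 12 = 12, so 3x = 24, so x = 8.
Then 2E = 48 + 3·8 = 72, so E = 36, V = 2E/3 = 24, F = 6 + 8 = 14.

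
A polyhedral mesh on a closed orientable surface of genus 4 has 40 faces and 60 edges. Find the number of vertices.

14

For a closed orientable surface of genus 4, χ = 2 − 2·4 = -6.
V = -6 + E − F = -6 + 60 − 40 = 14.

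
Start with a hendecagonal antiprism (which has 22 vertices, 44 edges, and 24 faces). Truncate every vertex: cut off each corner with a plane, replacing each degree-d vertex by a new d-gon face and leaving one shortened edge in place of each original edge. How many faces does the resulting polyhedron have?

46

Truncation replaces each original edge-end by a new vertex, so V′ = 2E = 88.
Each original edge survives, and each old vertex of degree d contributes d new edges; summing degrees gives Σd = 2E, so E′ = E + 2E = 3E = 132.
Each original face survives and each original vertex becomes one new face: F′ = F + V = 46.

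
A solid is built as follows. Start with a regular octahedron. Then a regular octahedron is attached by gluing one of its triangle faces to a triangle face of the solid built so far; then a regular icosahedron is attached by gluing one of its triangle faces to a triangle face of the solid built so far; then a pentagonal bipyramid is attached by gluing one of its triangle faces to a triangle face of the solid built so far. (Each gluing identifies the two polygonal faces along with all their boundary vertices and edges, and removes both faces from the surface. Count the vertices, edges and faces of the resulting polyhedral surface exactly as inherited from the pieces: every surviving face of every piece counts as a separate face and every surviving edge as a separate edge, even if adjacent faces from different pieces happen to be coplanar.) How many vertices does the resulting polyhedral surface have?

A regular octahedron: V=6, E=12, F=8.
Attach a regular octahedron (V=6, E=12, F=8) along a 3-gon: merge 3 vertices and 3 edges, delete both glued faces → V=9, E=21, F=14.
Attach a regular icosahedron (V=12, E=30, F=20) along a 3-gon: merge 3 vertices and 3 edges, delete both glued faces → V=18, E=48, F=32.
Attach a pentagonal bipyramid (V=7, E=15, F=10) along a 3-gon: merge 3 vertices and 3 edges, delete both glued faces → V=22, E=60, F=40.
Check: V − E + F = 22 − 60 + 40 = 2.

22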